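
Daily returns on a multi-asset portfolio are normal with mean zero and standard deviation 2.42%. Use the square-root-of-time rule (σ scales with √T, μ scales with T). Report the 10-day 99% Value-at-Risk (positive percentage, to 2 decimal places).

At 99%, z = 2.326.
σ_{10d} = 2.42% × √10 = 7.653%.
VaR = 2.326 × 7.653% = 17.801%.

17.80%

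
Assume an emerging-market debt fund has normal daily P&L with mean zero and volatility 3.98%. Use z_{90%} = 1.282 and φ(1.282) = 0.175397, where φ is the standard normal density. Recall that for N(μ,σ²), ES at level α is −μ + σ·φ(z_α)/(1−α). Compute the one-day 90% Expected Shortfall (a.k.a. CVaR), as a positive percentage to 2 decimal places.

Tail multiplier: φ(z)/(1−α) = 0.175397 / 0.1 = 1.754.
ES = 3.98% × 1.754 = 6.981%.

6.98%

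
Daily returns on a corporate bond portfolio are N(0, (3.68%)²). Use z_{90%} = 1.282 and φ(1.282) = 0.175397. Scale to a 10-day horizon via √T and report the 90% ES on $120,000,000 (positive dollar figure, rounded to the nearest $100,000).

σ_{10d} = 3.68% × √10 = 11.637%.
ES multiplier = φ(z)/(1−α) = 0.175397/0.1 = 1.754.
ES = 11.637% × 1.754 = 20.411%; on $120,000,000: $24,493,200.

$24,500,000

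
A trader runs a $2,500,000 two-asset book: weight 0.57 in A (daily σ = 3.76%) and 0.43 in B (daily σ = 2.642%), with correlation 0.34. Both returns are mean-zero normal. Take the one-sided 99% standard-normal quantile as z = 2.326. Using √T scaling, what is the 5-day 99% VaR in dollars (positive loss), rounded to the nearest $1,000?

σ_p = √(0.57²·3.76² + 0.43²·2.642² + 2·0.34·0.57·0.43·3.76·2.642) = 2.746%.
σ_{5d} = 2.746% × √5 = 6.140%.
VaR = 2.326 × 6.140% = 14.282%; on $2,500,000 that is $357,050.

$357,000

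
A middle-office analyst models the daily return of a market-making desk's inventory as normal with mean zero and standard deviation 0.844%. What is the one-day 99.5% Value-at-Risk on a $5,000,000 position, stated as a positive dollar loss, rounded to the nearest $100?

$108,700

At 99.5% one-sided, z = 2.576.
VaR = z·σ = 2.576 × 0.844% = 2.174%.
On $5,000,000: 0.02174 × $5,000,000 = $108,700.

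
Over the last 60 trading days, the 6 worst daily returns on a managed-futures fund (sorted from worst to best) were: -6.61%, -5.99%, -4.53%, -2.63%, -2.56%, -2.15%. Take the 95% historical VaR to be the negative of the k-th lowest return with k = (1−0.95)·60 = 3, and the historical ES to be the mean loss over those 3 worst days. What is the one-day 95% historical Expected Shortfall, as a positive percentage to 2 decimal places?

5.71%

The 3 worst returns sum to -17.13%.
ES = −(-17.13%) / 3 = 5.71%.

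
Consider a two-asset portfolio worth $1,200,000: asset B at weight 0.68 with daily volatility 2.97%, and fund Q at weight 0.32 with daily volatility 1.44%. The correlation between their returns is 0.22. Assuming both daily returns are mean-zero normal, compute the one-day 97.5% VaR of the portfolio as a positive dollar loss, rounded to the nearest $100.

σ_p² = 0.68²·2.97² + 0.32²·1.44² + 2·0.22·0.68·0.32·2.97·1.44 = 4.7006 (%²).
σ_p = √4.7006 = 2.168%.
At 97.5%, z = 1.960.
VaR = 1.960 × 2.168% = 4.249%; on $1,200,000 that is $50,988.

$51,000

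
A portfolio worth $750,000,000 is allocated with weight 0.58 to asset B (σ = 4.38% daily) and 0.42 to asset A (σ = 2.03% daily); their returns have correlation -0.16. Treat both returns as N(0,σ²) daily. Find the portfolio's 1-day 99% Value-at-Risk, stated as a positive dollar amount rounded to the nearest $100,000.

$44,400,000

σ_p² = 0.58²·4.38² + 0.42²·2.03² + 2·-0.16·0.58·0.42·4.38·2.03 = 6.4875 (%²).
σ_p = √6.4875 = 2.547%.
At 99%, z = 2.326.
VaR = 2.326 × 2.547% = 5.924%; on $750,000,000 that is $44,430,000.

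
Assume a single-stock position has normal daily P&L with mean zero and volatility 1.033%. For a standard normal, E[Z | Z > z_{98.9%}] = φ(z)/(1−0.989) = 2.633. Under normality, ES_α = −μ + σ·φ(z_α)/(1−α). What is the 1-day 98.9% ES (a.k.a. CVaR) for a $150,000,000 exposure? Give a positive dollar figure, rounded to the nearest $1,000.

ES = 1.033% × 2.633 = 2.720%.
On $150,000,000: 0.02720 × $150,000,000 = $4,080,000.

$4,080,000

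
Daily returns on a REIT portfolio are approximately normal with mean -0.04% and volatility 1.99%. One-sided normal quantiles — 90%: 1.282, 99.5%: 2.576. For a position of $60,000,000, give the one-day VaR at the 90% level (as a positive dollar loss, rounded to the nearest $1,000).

$1,555,000

VaR = −μ + z·σ = −(-0.04%) + 1.282 × 1.99% = 2.591%.
On $60,000,000: 0.02591 × $60,000,000 = $1,554,600.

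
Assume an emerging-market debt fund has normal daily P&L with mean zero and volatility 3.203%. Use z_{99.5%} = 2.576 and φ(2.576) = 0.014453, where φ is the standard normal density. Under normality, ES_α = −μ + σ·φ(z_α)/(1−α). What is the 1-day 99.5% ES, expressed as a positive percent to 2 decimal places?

Tail multiplier: φ(z)/(1−α) = 0.014453 / 0.005 = 2.891.
ES = 3.203% × 2.891 = 9.260%.

9.26%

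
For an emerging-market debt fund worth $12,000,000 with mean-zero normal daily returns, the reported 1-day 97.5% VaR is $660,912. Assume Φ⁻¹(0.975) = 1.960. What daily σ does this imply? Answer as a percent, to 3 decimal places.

VaR as a fraction: $660,912 / $12,000,000 = 5.508%.
σ = VaR / z = 5.508% / 1.960 = 2.810%.

2.810%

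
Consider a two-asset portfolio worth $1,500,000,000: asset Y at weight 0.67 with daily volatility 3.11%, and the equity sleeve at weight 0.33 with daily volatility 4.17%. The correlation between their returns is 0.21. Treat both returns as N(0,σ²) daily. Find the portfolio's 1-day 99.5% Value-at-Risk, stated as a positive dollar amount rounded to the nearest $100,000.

$105,400,000

σ_p² = 0.67²·3.11² + 0.33²·4.17² + 2·0.21·0.67·0.33·3.11·4.17 = 7.4398 (%²).
σ_p = √7.4398 = 2.728%.
At 99.5%, z = 2.576.
VaR = 2.576 × 2.728% = 7.027%; on $1,500,000,000 that is $105,405,000.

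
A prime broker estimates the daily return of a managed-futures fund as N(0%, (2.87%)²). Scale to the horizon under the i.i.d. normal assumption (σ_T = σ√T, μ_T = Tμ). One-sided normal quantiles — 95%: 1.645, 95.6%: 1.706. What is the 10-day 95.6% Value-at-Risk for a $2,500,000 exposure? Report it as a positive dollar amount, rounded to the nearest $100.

$387,100

σ_{10d} = 2.87% × √10 = 9.076%.
VaR = 1.706 × 9.076% = 15.484%.
On $2,500,000: 0.15484 × $2,500,000 = $387,100.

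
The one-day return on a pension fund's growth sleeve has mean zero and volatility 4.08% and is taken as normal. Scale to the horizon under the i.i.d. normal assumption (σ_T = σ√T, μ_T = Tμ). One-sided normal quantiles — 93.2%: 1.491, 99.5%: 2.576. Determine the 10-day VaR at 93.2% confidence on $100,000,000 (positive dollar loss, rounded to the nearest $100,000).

$19,200,000

σ_{10d} = 4.08% × √10 = 12.902%.
VaR = 1.491 × 12.902% = 19.237%.
On $100,000,000: 0.19237 × $100,000,000 = $19,237,000.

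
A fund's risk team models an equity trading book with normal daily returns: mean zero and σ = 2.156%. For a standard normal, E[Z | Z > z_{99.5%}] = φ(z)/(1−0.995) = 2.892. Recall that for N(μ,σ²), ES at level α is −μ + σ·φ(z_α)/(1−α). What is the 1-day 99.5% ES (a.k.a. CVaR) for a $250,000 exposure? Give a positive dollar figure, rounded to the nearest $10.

$15,590

ES = 2.156% × 2.892 = 6.235%.
On $250,000: 0.06235 × $250,000 = $15,588.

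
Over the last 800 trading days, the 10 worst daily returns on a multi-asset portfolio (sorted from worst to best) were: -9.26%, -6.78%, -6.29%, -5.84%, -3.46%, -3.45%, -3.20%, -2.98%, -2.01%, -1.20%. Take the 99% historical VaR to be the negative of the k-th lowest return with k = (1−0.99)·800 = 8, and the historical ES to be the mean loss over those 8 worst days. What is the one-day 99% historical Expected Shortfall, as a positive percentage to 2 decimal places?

5.16%

The 8 worst returns sum to -41.26%.
ES = −(-41.26%) / 8 = 5.1575% ≈ 5.16%.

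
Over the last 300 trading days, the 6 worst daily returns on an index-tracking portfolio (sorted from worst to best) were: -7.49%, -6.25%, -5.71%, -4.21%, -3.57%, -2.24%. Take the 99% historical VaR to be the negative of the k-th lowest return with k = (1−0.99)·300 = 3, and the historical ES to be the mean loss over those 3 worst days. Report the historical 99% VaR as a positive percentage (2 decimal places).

k = 3; the 3rd lowest return is -5.71%, so VaR = 5.71%.

5.71%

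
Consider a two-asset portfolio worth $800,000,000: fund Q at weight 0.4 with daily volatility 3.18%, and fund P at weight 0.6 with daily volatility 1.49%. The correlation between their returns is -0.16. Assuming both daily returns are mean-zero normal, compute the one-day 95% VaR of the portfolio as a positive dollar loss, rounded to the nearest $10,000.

σ_p² = 0.4²·3.18² + 0.6²·1.49² + 2·-0.16·0.4·0.6·3.18·1.49 = 2.0533 (%²).
σ_p = √2.0533 = 1.433%.
At 95%, z = 1.645.
VaR = 1.645 × 1.433% = 2.357%; on $800,000,000 that is $18,856,000.

$18,860,000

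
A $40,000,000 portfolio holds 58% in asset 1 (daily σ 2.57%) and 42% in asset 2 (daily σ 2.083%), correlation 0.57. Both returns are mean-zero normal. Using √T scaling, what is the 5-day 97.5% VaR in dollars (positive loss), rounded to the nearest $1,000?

$3,708,000

σ_p = √(0.58²·2.57² + 0.42²·2.083² + 2·0.57·0.58·0.42·2.57·2.083) = 2.115%.
σ_{5d} = 2.115% × √5 = 4.729%.
z(97.5%) = 1.960.
VaR = 1.960 × 4.729% = 9.269%; on $40,000,000 that is $3,707,600.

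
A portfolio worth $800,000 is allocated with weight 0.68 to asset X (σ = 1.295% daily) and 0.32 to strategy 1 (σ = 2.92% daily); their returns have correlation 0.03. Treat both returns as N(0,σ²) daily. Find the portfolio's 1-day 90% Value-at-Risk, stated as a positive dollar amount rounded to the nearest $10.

σ_p² = 0.68²·1.295² + 0.32²·2.92² + 2·0.03·0.68·0.32·1.295·2.92 = 1.6979 (%²).
σ_p = √1.6979 = 1.303%.
At 90%, z = 1.282.
VaR = 1.282 × 1.303% = 1.670%; on $800,000 that is $13,360.

$13,360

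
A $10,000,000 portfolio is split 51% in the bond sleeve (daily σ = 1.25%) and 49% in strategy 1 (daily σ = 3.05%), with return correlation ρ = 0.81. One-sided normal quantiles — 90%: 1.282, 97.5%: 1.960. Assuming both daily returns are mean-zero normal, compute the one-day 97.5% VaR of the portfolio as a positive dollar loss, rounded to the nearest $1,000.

σ_p² = 0.51²·1.25² + 0.49²·3.05² + 2·0.81·0.51·0.49·1.25·3.05 = 4.1834 (%²).
σ_p = √4.1834 = 2.045%.
VaR = 1.960 × 2.045% = 4.008%; on $10,000,000 that is $400,800.

$401,000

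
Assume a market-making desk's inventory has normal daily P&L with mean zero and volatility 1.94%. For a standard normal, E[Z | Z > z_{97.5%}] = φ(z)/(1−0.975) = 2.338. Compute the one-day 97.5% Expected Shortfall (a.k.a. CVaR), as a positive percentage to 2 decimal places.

4.54%

ES = 1.94% × 2.338 = 4.536%.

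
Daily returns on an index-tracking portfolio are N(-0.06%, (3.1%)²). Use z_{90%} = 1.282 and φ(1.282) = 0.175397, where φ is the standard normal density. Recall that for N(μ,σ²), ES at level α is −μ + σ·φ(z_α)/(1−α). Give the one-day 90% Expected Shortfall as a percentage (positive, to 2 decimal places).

Tail multiplier: φ(z)/(1−α) = 0.175397 / 0.1 = 1.754.
ES = −(-0.06%) + 3.1% × 1.754 = 5.497%.

5.50%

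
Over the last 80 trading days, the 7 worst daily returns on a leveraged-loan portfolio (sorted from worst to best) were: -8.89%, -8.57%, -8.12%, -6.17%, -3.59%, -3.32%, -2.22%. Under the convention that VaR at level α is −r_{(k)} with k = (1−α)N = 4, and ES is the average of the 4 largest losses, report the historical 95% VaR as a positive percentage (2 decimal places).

6.17%

k = 4; the 4th lowest return is -6.17%, so VaR = 6.17%.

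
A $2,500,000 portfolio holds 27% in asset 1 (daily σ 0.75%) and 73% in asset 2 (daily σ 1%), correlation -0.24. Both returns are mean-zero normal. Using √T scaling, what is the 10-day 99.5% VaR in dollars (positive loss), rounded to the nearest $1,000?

σ_p = √(0.27²·0.75² + 0.73²·1² + 2·-0.24·0.27·0.73·0.75·1) = 0.709%.
σ_{10d} = 0.709% × √10 = 2.242%.
z(99.5%) = 2.576.
VaR = 2.576 × 2.242% = 5.775%; on $2,500,000 that is $144,375.

$144,000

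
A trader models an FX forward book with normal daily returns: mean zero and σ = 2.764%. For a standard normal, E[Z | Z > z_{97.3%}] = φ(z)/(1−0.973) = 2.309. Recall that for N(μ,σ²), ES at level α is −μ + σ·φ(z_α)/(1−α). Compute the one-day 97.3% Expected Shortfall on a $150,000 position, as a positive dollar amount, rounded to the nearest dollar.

$9,573

ES = 2.764% × 2.309 = 6.382%.
On $150,000: 0.06382 × $150,000 = $9,573.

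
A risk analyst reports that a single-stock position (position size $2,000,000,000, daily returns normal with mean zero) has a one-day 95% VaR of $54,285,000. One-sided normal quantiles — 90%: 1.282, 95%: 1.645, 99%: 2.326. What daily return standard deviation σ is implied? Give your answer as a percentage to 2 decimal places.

VaR as a fraction: $54,285,000 / $2,000,000,000 = 2.714%.
σ = VaR / z = 2.714% / 1.645 = 1.650%.

1.65%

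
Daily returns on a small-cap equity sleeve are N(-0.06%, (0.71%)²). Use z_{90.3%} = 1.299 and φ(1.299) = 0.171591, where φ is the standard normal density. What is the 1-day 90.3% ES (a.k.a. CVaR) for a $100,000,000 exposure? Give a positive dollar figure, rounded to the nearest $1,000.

$1,316,000

Tail multiplier: φ(z)/(1−α) = 0.171591 / 0.097 = 1.769.
ES = −(-0.06%) + 0.71% × 1.769 = 1.316%.
On $100,000,000: 0.01316 × $100,000,000 = $1,316,000.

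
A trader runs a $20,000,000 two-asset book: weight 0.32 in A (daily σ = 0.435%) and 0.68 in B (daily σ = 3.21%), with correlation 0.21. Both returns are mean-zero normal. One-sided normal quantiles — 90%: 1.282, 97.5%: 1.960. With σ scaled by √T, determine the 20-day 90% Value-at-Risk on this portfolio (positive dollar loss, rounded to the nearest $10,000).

σ_p = √(0.32²·0.435² + 0.68²·3.21² + 2·0.21·0.32·0.68·0.435·3.21) = 2.216%.
σ_{20d} = 2.216% × √20 = 9.910%.
VaR = 1.282 × 9.910% = 12.705%; on $20,000,000 that is $2,541,000.

$2,540,000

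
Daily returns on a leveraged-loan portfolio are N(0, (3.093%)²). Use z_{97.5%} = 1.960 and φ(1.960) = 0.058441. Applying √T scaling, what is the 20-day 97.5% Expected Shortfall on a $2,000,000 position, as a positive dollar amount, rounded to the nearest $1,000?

σ_{20d} = 3.093% × √20 = 13.832%.
ES multiplier = φ(z)/(1−α) = 0.058441/0.025 = 2.338.
ES = 13.832% × 2.338 = 32.339%; on $2,000,000: $646,780.

$647,000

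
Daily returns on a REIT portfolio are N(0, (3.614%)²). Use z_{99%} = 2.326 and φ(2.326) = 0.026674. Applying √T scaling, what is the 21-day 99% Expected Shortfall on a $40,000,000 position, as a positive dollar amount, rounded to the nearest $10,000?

σ_{21d} = 3.614% × √21 = 16.561%.
ES multiplier = φ(z)/(1−α) = 0.026674/0.01 = 2.667.
ES = 16.561% × 2.667 = 44.168%; on $40,000,000: $17,667,200.

$17,670,000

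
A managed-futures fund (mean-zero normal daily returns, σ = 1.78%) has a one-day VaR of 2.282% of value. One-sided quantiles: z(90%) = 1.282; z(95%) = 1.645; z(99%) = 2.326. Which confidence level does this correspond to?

Implied z = VaR/σ = 2.282 / 1.78 = 1.282.
This matches z(90%) = 1.282.

90%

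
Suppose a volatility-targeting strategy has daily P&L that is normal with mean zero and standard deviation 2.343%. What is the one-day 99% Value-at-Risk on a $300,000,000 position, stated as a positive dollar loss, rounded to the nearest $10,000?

At 99% one-sided, z = 2.326.
VaR = z·σ = 2.326 × 2.343% = 5.450%.
On $300,000,000: 0.05450 × $300,000,000 = $16,350,000.

$16,350,000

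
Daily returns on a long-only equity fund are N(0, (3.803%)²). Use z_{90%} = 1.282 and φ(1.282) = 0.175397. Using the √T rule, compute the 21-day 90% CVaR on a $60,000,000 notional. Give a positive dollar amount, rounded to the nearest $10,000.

$18,340,000

σ_{21d} = 3.803% × √21 = 17.428%.
ES multiplier = φ(z)/(1−α) = 0.175397/0.1 = 1.754.
ES = 17.428% × 1.754 = 30.569%; on $60,000,000: $18,341,400.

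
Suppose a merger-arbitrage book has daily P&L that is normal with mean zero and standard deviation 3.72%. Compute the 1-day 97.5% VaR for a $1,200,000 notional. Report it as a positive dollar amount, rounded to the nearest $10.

At 97.5% one-sided, z = 1.960.
VaR = z·σ = 1.960 × 3.72% = 7.291%.
On $1,200,000: 0.07291 × $1,200,000 = $87,492.

$87,490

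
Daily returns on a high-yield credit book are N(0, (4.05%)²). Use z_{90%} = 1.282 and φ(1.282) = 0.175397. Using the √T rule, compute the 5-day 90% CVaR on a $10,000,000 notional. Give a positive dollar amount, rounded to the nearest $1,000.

$1,588,000

σ_{5d} = 4.05% × √5 = 9.056%.
ES multiplier = φ(z)/(1−α) = 0.175397/0.1 = 1.754.
ES = 9.056% × 1.754 = 15.884%; on $10,000,000: $1,588,400.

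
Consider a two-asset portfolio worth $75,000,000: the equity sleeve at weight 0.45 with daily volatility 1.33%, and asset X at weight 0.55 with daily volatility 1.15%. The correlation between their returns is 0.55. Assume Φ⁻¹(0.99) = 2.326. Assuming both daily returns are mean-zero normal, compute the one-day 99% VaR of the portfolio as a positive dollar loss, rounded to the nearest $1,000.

σ_p² = 0.45²·1.33² + 0.55²·1.15² + 2·0.55·0.45·0.55·1.33·1.15 = 1.1747 (%²).
σ_p = √1.1747 = 1.084%.
VaR = 2.326 × 1.084% = 2.521%; on $75,000,000 that is $1,890,750.

$1,891,000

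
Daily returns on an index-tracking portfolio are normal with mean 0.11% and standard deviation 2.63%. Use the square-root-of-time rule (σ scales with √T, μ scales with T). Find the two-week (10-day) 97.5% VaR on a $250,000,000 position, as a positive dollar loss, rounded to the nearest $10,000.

At 97.5%, z = 1.960.
σ_{10d} = 2.63% × √10 = 8.317%; μ_{10d} = 10 × 0.11% = 1.100%.
VaR = −(1.100%) + 1.960 × 8.317% = 15.201%.
On $250,000,000: 0.15201 × $250,000,000 = $38,002,500.

$38,000,000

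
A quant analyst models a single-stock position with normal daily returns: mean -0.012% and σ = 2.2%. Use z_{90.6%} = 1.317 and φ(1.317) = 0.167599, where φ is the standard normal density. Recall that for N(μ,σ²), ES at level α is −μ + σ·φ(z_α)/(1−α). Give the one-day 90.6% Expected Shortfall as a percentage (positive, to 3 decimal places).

3.935%

Tail multiplier: φ(z)/(1−α) = 0.167599 / 0.094 = 1.783.
ES = −(-0.012%) + 2.2% × 1.783 = 3.935%.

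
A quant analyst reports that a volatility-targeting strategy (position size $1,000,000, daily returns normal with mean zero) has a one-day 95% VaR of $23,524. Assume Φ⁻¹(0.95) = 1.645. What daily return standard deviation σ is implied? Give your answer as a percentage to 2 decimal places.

1.43%

VaR as a fraction: $23,524 / $1,000,000 = 2.352%.
σ = VaR / z = 2.352% / 1.645 = 1.430%.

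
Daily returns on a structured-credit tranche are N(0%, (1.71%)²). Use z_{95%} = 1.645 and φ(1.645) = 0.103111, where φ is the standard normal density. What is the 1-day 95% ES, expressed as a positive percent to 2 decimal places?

Tail multiplier: φ(z)/(1−α) = 0.103111 / 0.05 = 2.062.
ES = 1.71% × 2.062 = 3.526%.

3.53%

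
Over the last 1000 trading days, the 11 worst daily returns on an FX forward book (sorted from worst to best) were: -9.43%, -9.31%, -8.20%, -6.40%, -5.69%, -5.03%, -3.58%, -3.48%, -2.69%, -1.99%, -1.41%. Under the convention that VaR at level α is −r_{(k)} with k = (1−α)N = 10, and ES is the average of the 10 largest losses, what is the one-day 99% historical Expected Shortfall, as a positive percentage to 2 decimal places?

The 10 worst returns sum to -55.80%.
ES = −(-55.80%) / 10 = 5.58%.

5.58%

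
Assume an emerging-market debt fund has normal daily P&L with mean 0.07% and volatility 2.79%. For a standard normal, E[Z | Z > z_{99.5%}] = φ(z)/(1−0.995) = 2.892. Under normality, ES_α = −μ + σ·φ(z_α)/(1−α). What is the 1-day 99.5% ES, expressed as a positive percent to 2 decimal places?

8.00%

ES = −(0.07%) + 2.79% × 2.892 = 7.999%.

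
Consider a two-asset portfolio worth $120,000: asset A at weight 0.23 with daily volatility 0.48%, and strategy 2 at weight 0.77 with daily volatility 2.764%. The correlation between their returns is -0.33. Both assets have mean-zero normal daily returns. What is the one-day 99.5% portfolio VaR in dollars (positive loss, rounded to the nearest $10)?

$6,470

σ_p² = 0.23²·0.48² + 0.77²·2.764² + 2·-0.33·0.23·0.77·0.48·2.764 = 4.3867 (%²).
σ_p = √4.3867 = 2.094%.
At 99.5%, z = 2.576.
VaR = 2.576 × 2.094% = 5.394%; on $120,000 that is $6,473.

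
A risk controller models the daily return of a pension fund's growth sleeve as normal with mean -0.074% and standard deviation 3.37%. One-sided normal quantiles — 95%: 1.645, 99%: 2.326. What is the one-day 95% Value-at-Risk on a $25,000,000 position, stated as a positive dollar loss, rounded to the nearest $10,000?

$1,400,000

VaR = −μ + z·σ = −(-0.074%) + 1.645 × 3.37% = 5.618%.
On $25,000,000: 0.05618 × $25,000,000 = $1,404,500.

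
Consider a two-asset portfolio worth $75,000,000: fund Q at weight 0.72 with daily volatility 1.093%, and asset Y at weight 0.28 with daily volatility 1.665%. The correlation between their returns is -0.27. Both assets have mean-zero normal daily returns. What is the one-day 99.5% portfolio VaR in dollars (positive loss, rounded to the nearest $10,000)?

$1,540,000

σ_p² = 0.72²·1.093² + 0.28²·1.665² + 2·-0.27·0.72·0.28·1.093·1.665 = 0.6385 (%²).
σ_p = √0.6385 = 0.799%.
At 99.5%, z = 2.576.
VaR = 2.576 × 0.799% = 2.058%; on $75,000,000 that is $1,543,500.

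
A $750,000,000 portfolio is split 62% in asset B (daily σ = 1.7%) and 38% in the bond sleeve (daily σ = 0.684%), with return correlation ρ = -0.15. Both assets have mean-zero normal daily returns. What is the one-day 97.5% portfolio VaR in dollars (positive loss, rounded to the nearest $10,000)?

σ_p² = 0.62²·1.7² + 0.38²·0.684² + 2·-0.15·0.62·0.38·1.7·0.684 = 1.0963 (%²).
σ_p = √1.0963 = 1.047%.
At 97.5%, z = 1.960.
VaR = 1.960 × 1.047% = 2.052%; on $750,000,000 that is $15,390,000.

$15,390,000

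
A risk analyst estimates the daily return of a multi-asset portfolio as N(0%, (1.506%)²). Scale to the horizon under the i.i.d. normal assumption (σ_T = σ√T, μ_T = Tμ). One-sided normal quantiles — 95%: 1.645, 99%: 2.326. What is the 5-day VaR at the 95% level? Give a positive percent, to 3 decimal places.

5.540%

σ_{5d} = 1.506% × √5 = 3.368%.
VaR = 1.645 × 3.368% = 5.540%.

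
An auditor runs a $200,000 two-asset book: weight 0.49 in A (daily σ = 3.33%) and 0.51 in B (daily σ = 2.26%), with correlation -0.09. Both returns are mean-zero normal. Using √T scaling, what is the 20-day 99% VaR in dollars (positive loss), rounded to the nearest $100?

σ_p = √(0.49²·3.33² + 0.51²·2.26² + 2·-0.09·0.49·0.51·3.33·2.26) = 1.911%.
σ_{20d} = 1.911% × √20 = 8.546%.
z(99%) = 2.326.
VaR = 2.326 × 8.546% = 19.878%; on $200,000 that is $39,756.

$39,800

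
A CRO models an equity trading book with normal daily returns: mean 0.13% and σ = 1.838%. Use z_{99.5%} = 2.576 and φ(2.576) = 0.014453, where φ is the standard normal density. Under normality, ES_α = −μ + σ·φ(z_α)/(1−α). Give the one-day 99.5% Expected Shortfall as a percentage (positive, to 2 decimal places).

Tail multiplier: φ(z)/(1−α) = 0.014453 / 0.005 = 2.891.
ES = −(0.13%) + 1.838% × 2.891 = 5.184%.

5.18%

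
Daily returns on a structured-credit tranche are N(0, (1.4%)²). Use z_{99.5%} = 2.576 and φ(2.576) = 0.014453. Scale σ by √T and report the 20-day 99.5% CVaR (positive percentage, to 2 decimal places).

σ_{20d} = 1.4% × √20 = 6.261%.
ES multiplier = φ(z)/(1−α) = 0.014453/0.005 = 2.891.
ES = 6.261% × 2.891 = 18.101%.

18.10%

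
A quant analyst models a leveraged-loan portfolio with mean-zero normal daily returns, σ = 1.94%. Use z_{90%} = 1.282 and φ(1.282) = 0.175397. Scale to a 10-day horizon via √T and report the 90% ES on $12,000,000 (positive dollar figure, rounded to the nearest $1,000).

σ_{10d} = 1.94% × √10 = 6.135%.
ES multiplier = φ(z)/(1−α) = 0.175397/0.1 = 1.754.
ES = 6.135% × 1.754 = 10.761%; on $12,000,000: $1,291,320.

$1,291,000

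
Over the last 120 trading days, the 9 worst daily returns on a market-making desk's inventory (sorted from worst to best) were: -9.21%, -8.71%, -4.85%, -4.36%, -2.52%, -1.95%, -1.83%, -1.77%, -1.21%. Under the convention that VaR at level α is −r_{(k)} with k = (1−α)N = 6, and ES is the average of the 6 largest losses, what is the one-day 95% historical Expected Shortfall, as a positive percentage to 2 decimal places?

5.27%

The 6 worst returns sum to -31.60%.
ES = −(-31.60%) / 6 = 5.2666…% ≈ 5.27%.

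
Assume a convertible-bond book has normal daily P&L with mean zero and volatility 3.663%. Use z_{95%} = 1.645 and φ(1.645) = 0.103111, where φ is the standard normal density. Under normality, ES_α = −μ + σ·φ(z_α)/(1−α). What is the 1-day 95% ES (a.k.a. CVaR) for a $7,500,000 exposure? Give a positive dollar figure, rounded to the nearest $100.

$566,500

Tail multiplier: φ(z)/(1−α) = 0.103111 / 0.05 = 2.062.
ES = 3.663% × 2.062 = 7.553%.
On $7,500,000: 0.07553 × $7,500,000 = $566,475.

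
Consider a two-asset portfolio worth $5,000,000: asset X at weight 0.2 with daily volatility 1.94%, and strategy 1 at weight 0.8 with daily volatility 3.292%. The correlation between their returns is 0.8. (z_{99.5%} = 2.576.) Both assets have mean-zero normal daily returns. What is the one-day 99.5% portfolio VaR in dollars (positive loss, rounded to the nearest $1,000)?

$380,000

σ_p² = 0.2²·1.94² + 0.8²·3.292² + 2·0.8·0.2·0.8·1.94·3.292 = 8.7213 (%²).
σ_p = √8.7213 = 2.953%.
VaR = 2.576 × 2.953% = 7.607%; on $5,000,000 that is $380,350.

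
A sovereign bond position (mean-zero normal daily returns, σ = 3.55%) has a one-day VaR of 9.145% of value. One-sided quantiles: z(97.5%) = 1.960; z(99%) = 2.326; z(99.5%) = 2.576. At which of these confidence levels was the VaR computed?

99.5%

Implied z = VaR/σ = 9.145 / 3.55 = 2.576.
This matches z(99.5%) = 2.576.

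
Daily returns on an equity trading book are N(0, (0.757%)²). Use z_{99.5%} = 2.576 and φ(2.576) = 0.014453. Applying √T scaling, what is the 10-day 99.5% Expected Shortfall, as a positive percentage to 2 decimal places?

σ_{10d} = 0.757% × √10 = 2.394%.
ES multiplier = φ(z)/(1−α) = 0.014453/0.005 = 2.891.
ES = 2.394% × 2.891 = 6.921%.

6.92%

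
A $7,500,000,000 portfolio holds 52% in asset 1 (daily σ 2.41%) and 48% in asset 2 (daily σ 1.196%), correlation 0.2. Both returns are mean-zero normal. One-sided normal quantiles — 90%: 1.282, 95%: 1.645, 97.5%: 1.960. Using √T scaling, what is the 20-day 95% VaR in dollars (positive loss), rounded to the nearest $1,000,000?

$816,000,000

σ_p = √(0.52²·2.41² + 0.48²·1.196² + 2·0.2·0.52·0.48·2.41·1.196) = 1.479%.
σ_{20d} = 1.479% × √20 = 6.614%.
VaR = 1.645 × 6.614% = 10.880%; on $7,500,000,000 that is $816,000,000.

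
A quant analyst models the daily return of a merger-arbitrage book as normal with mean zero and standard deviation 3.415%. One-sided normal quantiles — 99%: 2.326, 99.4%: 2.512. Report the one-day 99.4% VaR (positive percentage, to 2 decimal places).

8.58%

VaR = z·σ = 2.512 × 3.415% = 8.578%.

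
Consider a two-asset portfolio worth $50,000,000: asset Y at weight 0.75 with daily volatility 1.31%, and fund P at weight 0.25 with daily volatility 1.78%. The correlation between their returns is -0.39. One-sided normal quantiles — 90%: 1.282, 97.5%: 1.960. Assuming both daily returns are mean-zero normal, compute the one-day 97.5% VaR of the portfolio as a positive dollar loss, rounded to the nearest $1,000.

σ_p² = 0.75²·1.31² + 0.25²·1.78² + 2·-0.39·0.75·0.25·1.31·1.78 = 0.8223 (%²).
σ_p = √0.8223 = 0.907%.
VaR = 1.960 × 0.907% = 1.778%; on $50,000,000 that is $889,000.

$889,000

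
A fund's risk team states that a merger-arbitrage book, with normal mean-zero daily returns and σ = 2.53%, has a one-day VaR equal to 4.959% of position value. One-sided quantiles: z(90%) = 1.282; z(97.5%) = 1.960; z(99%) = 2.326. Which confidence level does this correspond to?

97.5%

Implied z = VaR/σ = 4.959 / 2.53 = 1.960.
This matches z(97.5%) = 1.960.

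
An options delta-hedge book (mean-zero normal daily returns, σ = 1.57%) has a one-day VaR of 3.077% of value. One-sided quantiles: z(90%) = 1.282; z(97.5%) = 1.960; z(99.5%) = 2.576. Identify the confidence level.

Implied z = VaR/σ = 3.077 / 1.57 = 1.960.
This matches z(97.5%) = 1.960.

97.5%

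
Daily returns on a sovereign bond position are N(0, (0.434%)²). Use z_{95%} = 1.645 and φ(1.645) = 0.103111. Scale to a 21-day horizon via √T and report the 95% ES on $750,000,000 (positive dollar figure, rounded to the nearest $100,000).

$30,800,000

σ_{21d} = 0.434% × √21 = 1.989%.
ES multiplier = φ(z)/(1−α) = 0.103111/0.05 = 2.062.
ES = 1.989% × 2.062 = 4.101%; on $750,000,000: $30,757,500.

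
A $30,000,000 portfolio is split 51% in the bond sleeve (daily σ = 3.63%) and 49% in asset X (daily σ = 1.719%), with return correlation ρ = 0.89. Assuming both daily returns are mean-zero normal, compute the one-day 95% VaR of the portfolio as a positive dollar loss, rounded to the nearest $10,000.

$1,300,000

σ_p² = 0.51²·3.63² + 0.49²·1.719² + 2·0.89·0.51·0.49·3.63·1.719 = 6.9125 (%²).
σ_p = √6.9125 = 2.629%.
At 95%, z = 1.645.
VaR = 1.645 × 2.629% = 4.325%; on $30,000,000 that is $1,297,500.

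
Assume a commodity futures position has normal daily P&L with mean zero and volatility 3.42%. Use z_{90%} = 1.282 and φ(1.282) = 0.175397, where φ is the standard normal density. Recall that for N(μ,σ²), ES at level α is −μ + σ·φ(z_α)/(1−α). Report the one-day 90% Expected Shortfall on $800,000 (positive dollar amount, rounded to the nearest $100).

Tail multiplier: φ(z)/(1−α) = 0.175397 / 0.1 = 1.754.
ES = 3.42% × 1.754 = 5.999%.
On $800,000: 0.05999 × $800,000 = $47,992.

$48,000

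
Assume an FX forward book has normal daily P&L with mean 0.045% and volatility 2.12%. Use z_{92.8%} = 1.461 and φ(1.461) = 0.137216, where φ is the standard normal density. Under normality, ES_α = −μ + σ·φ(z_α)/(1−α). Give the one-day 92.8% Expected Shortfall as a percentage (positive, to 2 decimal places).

4.00%

Tail multiplier: φ(z)/(1−α) = 0.137216 / 0.072 = 1.906.
ES = −(0.045%) + 2.12% × 1.906 = 3.996%.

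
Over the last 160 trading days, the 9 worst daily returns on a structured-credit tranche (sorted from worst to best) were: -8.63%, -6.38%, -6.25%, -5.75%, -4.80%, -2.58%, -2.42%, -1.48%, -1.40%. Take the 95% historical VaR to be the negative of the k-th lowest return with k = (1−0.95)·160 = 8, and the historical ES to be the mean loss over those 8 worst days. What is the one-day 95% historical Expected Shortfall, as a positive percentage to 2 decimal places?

The 8 worst returns sum to -38.29%.
ES = −(-38.29%) / 8 = 4.78625% ≈ 4.79%.

4.79%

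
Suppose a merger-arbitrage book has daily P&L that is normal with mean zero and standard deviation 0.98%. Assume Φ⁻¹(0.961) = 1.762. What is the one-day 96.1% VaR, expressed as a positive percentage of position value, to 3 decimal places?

1.727%

VaR = z·σ = 1.762 × 0.98% = 1.727%.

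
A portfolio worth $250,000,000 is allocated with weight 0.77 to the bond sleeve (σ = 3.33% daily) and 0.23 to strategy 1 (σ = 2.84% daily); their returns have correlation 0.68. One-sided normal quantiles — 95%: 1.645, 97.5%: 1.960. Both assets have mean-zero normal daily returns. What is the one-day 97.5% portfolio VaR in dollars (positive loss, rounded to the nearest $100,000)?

$14,900,000

σ_p² = 0.77²·3.33² + 0.23²·2.84² + 2·0.68·0.77·0.23·3.33·2.84 = 9.2791 (%²).
σ_p = √9.2791 = 3.046%.
VaR = 1.960 × 3.046% = 5.970%; on $250,000,000 that is $14,925,000.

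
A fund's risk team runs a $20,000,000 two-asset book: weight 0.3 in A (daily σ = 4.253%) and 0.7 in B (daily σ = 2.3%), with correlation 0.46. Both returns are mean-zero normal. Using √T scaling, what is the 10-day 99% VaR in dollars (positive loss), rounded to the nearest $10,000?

$3,640,000

σ_p = √(0.3²·4.253² + 0.7²·2.3² + 2·0.46·0.3·0.7·4.253·2.3) = 2.472%.
σ_{10d} = 2.472% × √10 = 7.817%.
z(99%) = 2.326.
VaR = 2.326 × 7.817% = 18.182%; on $20,000,000 that is $3,636,400.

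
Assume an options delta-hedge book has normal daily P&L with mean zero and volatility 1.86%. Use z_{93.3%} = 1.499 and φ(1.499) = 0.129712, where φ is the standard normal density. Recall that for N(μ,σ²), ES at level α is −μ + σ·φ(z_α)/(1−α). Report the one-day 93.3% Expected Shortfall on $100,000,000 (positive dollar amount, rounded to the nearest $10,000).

$3,600,000

Tail multiplier: φ(z)/(1−α) = 0.129712 / 0.067 = 1.936.
ES = 1.86% × 1.936 = 3.601%.
On $100,000,000: 0.03601 × $100,000,000 = $3,601,000.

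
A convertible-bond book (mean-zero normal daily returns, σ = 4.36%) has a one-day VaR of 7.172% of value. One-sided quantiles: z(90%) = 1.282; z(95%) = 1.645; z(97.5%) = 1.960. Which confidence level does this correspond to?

95%

Implied z = VaR/σ = 7.172 / 4.36 = 1.645.
This matches z(95%) = 1.645.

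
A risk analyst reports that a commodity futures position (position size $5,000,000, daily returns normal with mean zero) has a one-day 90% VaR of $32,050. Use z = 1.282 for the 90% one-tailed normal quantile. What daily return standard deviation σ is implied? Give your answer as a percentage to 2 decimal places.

0.50%

VaR as a fraction: $32,050 / $5,000,000 = 0.641%.
σ = VaR / z = 0.641% / 1.282 = 0.500%.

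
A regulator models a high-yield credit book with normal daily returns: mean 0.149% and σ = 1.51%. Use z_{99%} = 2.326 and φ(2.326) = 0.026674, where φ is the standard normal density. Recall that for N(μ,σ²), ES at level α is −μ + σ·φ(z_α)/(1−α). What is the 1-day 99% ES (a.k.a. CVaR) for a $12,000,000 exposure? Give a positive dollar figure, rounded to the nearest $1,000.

$465,000

Tail multiplier: φ(z)/(1−α) = 0.026674 / 0.01 = 2.667.
ES = −(0.149%) + 1.51% × 2.667 = 3.878%.
On $12,000,000: 0.03878 × $12,000,000 = $465,360.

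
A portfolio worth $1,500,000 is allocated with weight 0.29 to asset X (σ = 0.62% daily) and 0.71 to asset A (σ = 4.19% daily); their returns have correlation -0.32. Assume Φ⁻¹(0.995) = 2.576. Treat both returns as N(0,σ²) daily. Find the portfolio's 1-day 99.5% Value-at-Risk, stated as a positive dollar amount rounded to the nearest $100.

$112,900

σ_p² = 0.29²·0.62² + 0.71²·4.19² + 2·-0.32·0.29·0.71·0.62·4.19 = 8.5400 (%²).
σ_p = √8.5400 = 2.922%.
VaR = 2.576 × 2.922% = 7.527%; on $1,500,000 that is $112,905.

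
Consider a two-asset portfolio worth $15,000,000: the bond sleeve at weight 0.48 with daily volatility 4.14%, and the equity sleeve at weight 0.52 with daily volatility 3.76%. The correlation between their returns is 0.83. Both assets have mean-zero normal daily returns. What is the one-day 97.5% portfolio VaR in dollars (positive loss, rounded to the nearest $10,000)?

$1,110,000

σ_p² = 0.48²·4.14² + 0.52²·3.76² + 2·0.83·0.48·0.52·4.14·3.76 = 14.2215 (%²).
σ_p = √14.2215 = 3.771%.
At 97.5%, z = 1.960.
VaR = 1.960 × 3.771% = 7.391%; on $15,000,000 that is $1,108,650.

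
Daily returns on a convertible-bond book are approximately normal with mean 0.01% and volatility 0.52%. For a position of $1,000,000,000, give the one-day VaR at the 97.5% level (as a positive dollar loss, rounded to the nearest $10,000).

At 97.5% one-sided, z = 1.960.
VaR = −μ + z·σ = −(0.01%) + 1.960 × 0.52% = 1.009%.
On $1,000,000,000: 0.01009 × $1,000,000,000 = $10,090,000.

$10,090,000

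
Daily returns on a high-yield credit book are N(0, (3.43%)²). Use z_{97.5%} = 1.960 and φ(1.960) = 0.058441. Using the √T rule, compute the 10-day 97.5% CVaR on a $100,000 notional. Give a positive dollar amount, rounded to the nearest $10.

$25,360

σ_{10d} = 3.43% × √10 = 10.847%.
ES multiplier = φ(z)/(1−α) = 0.058441/0.025 = 2.338.
ES = 10.847% × 2.338 = 25.360%; on $100,000: $25,360.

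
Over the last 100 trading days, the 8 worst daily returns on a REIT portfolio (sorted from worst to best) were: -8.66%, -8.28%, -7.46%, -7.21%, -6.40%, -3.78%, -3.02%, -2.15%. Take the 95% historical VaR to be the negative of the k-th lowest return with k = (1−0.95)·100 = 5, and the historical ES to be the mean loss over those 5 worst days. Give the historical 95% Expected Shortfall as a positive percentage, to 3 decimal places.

The 5 worst returns sum to -38.01%.
ES = −(-38.01%) / 5 = 7.602%.

7.602%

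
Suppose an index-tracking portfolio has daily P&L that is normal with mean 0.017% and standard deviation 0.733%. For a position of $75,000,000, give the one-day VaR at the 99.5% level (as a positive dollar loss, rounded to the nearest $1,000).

At 99.5% one-sided, z = 2.576.
VaR = −μ + z·σ = −(0.017%) + 2.576 × 0.733% = 1.871%.
On $75,000,000: 0.01871 × $75,000,000 = $1,403,250.

$1,403,000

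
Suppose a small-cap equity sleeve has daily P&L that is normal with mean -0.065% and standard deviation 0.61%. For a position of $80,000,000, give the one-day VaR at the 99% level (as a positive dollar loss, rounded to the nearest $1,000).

At 99% one-sided, z = 2.326.
VaR = −μ + z·σ = −(-0.065%) + 2.326 × 0.61% = 1.484%.
On $80,000,000: 0.01484 × $80,000,000 = $1,187,200.

$1,187,000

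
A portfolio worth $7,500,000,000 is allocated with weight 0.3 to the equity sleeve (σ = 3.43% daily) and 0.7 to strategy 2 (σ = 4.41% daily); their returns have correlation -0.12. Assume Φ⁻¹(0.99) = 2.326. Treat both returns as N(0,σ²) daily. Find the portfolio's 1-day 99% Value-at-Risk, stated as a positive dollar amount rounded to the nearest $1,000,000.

$547,000,000

σ_p² = 0.3²·3.43² + 0.7²·4.41² + 2·-0.12·0.3·0.7·3.43·4.41 = 9.8260 (%²).
σ_p = √9.8260 = 3.135%.
VaR = 2.326 × 3.135% = 7.292%; on $7,500,000,000 that is $546,900,000.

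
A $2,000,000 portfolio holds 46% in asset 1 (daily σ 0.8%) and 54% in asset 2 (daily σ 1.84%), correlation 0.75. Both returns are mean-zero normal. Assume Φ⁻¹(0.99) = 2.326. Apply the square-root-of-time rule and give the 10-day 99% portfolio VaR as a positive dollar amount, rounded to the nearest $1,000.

σ_p = √(0.46²·0.8² + 0.54²·1.84² + 2·0.75·0.46·0.54·0.8·1.84) = 1.293%.
σ_{10d} = 1.293% × √10 = 4.089%.
VaR = 2.326 × 4.089% = 9.511%; on $2,000,000 that is $190,220.

$190,000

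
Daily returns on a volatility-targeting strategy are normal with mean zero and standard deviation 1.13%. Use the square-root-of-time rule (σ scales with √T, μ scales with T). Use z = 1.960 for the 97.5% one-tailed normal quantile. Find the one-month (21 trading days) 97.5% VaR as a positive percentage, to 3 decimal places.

10.149%

σ_{21d} = 1.13% × √21 = 5.178%.
VaR = 1.960 × 5.178% = 10.149%.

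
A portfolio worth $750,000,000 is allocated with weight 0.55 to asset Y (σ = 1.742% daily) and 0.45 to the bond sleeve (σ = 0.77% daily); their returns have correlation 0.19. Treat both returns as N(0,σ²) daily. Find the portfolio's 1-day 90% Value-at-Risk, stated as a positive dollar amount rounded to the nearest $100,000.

$10,400,000

σ_p² = 0.55²·1.742² + 0.45²·0.77² + 2·0.19·0.55·0.45·1.742·0.77 = 1.1642 (%²).
σ_p = √1.1642 = 1.079%.
At 90%, z = 1.282.
VaR = 1.282 × 1.079% = 1.383%; on $750,000,000 that is $10,372,500.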